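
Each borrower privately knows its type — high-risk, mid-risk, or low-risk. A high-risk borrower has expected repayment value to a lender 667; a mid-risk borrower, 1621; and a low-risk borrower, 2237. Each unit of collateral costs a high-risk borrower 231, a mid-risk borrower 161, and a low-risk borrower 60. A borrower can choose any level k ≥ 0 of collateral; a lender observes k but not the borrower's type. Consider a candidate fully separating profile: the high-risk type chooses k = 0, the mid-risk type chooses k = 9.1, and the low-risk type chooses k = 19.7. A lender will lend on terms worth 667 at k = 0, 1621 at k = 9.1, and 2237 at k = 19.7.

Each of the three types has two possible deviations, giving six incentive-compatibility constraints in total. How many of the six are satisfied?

4

Mid-risk (own payoff 1621 − 161×9.1 = 155.9): to k=0 gives 667 → profitable ✗; to k=19.7 gives 2237 − 161×19.7 = -934.7 → no gain ✓.
High-risk (own payoff 667): to k=9.1 gives 1621 − 231×9.1 = -481.1 → no gain ✓; to k=19.7 gives 2237 − 231×19.7 = -2313.7 → no gain ✓.
Low-risk (own payoff 2237 − 60×19.7 = 1055): to k=0 gives 667 → no gain ✓; to k=9.1 gives 1621 − 60×9.1 = 1075 → profitable ✗.
4 of the 6 constraints hold; not an equilibrium.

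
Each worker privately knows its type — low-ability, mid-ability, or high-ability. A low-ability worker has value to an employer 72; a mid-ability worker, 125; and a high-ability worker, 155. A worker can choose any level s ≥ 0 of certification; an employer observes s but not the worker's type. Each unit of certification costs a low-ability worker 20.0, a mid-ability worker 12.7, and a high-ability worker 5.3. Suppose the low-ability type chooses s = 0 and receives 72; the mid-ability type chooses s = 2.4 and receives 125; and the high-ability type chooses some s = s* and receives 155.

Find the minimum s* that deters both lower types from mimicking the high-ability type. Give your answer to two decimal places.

4.76

Low-ability type (on-path payoff 72) won't mimic when 72 ≥ 155 − 20.0·s*, i.e. s* ≥ 4.15.
Mid-ability type (on-path payoff 125 − 12.7×2.4 = 94.52) won't mimic when 94.52 ≥ 155 − 12.7·s*, i.e. s* ≥ 4.76.
Both must hold, so s* = max(4.15, 4.76) = 4.76. The mid-ability type's constraint binds.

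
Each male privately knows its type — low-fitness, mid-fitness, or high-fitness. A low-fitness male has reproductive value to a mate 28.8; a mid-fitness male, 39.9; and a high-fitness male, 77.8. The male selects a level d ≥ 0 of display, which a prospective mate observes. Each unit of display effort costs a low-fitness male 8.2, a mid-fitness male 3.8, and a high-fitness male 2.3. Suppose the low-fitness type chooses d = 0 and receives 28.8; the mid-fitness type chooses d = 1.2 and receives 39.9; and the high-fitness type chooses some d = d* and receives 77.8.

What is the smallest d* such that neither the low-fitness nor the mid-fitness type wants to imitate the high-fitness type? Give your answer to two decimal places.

11.17

Mid-fitness type (on-path payoff 39.9 − 3.8×1.2 = 35.34) won't mimic when 35.34 ≥ 77.8 − 3.8·d*, i.e. d* ≥ 11.17.
Low-fitness type (on-path payoff 28.8) won't mimic when 28.8 ≥ 77.8 − 8.2·d*, i.e. d* ≥ 5.98.
Both must hold, so d* = max(5.98, 11.17) = 11.17. The mid-fitness type's constraint binds.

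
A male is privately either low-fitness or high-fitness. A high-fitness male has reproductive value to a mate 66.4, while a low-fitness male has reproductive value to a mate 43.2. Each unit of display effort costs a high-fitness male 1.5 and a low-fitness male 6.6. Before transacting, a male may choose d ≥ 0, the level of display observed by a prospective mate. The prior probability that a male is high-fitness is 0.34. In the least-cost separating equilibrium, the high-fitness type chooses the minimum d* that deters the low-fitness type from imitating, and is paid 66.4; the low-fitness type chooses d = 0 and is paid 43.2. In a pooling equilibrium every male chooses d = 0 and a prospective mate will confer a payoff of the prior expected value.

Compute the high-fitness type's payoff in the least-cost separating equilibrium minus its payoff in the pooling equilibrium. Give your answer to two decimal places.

10.04

Least-cost separating signal: d* solves 43.2 = 66.4 − 6.6·d*, so d* = (66.4 − 43.2)/6.6 ≈ 3.5152.
High-fitness type's separating payoff: 66.4 − 1.5 × d* = 66.4 − 1.5 × (66.4 − 43.2)/6.6 = 66.4 − 34.8/6.6 ≈ 61.1273.
Pooling payoff: 0.34 × 66.4 + 0.66 × 43.2 = 51.088.
Difference: 61.1273 − 51.088 = 10.0393, i.e. 10.04 to two decimal places.
The high-fitness type prefers to separate.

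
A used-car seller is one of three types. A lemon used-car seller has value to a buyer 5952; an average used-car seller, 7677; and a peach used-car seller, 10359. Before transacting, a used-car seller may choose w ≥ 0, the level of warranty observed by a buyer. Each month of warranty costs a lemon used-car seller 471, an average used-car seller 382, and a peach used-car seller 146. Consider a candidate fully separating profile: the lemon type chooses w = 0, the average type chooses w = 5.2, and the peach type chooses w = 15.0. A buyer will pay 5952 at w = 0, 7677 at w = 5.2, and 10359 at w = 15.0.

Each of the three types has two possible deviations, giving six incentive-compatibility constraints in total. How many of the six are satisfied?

5

Peach (own payoff 10359 − 146×15.0 = 8169): to w=0 gives 5952 → no gain ✓; to w=5.2 gives 7677 − 146×5.2 = 6917.8 → no gain ✓.
Average (own payoff 7677 − 382×5.2 = 5690.6): to w=0 gives 5952 → profitable ✗; to w=15.0 gives 10359 − 382×15.0 = 4629 → no gain ✓.
Lemon (own payoff 5952): to w=5.2 gives 7677 − 471×5.2 = 5227.8 → no gain ✓; to w=15.0 gives 10359 − 471×15.0 = 3294 → no gain ✓.
5 of the 6 constraints hold; not an equilibrium.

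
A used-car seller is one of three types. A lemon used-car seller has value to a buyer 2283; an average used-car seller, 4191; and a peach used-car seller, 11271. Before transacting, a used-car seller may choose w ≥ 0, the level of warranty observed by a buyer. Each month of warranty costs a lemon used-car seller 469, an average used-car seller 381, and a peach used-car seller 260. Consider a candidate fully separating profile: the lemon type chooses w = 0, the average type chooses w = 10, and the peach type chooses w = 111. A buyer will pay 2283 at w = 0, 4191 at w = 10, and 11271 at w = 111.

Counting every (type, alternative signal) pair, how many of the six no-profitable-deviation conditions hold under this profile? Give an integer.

Lemon (own payoff 2283): to w=10 gives 4191 − 469×10 = -499 → no gain ✓; to w=111 gives 11271 − 469×111 = -40788 → no gain ✓.
Peach (own payoff 11271 − 260×111 = -17589): to w=0 gives 2283 → profitable ✗; to w=10 gives 4191 − 260×10 = 1591 → profitable ✗.
Average (own payoff 4191 − 381×10 = 381): to w=0 gives 2283 → profitable ✗; to w=111 gives 11271 − 381×111 = -31020 → no gain ✓.
3 of the 6 constraints hold; not an equilibrium.

3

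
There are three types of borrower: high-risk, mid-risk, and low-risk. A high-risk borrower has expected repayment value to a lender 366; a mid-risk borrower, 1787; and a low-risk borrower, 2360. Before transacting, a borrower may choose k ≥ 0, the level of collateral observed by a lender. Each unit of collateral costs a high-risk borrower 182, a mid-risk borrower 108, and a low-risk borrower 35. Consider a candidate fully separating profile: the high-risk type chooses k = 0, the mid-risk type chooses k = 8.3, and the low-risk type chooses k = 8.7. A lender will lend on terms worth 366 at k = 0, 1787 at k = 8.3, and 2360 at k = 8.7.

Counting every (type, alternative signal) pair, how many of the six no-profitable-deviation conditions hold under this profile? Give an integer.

Mid-risk (own payoff 1787 − 108×8.3 = 890.6): to k=0 gives 366 → no gain ✓; to k=8.7 gives 2360 − 108×8.7 = 1420.4 → profitable ✗.
Low-risk (own payoff 2360 − 35×8.7 = 2055.5): to k=0 gives 366 → no gain ✓; to k=8.3 gives 1787 − 35×8.3 = 1496.5 → no gain ✓.
High-risk (own payoff 366): to k=8.3 gives 1787 − 182×8.3 = 276.4 → no gain ✓; to k=8.7 gives 2360 − 182×8.7 = 776.6 → profitable ✗.
4 of the 6 constraints hold; not an equilibrium.

4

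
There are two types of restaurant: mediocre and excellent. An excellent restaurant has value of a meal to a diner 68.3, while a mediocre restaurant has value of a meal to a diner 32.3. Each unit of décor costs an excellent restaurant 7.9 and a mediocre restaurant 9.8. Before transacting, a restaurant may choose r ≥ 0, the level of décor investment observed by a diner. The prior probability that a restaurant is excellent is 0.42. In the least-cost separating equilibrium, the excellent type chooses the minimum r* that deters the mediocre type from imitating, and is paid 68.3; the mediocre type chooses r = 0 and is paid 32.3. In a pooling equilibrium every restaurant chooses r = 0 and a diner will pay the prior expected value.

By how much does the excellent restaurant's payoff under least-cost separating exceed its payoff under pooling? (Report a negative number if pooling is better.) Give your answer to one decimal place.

-8.1

Least-cost separating signal: r* solves 32.3 = 68.3 − 9.8·r*, so r* = (68.3 − 32.3)/9.8 ≈ 3.6735.
Excellent type's separating payoff: 68.3 − 7.9 × r* = 68.3 − 7.9 × (68.3 − 32.3)/9.8 = 68.3 − 284.4/9.8 ≈ 39.280.
Pooling payoff: 0.42 × 68.3 + 0.58 × 32.3 = 47.42.
Difference: 39.280 − 47.42 = -8.14, i.e. -8.1 to one decimal place.
The excellent type would prefer the pooling outcome.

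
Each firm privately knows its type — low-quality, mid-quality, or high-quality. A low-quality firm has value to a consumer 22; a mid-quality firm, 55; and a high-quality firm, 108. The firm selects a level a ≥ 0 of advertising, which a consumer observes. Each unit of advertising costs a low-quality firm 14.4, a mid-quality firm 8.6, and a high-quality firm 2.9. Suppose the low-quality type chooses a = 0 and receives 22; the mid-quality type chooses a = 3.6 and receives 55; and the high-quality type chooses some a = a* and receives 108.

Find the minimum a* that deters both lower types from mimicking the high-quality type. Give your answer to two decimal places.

9.76

Mid-quality type (on-path payoff 55 − 8.6×3.6 = 24.04) won't mimic when 24.04 ≥ 108 − 8.6·a*, i.e. a* ≥ 9.76.
Low-quality type (on-path payoff 22) won't mimic when 22 ≥ 108 − 14.4·a*, i.e. a* ≥ 5.97.
Both must hold, so a* = max(5.97, 9.76) = 9.76. The mid-quality type's constraint binds.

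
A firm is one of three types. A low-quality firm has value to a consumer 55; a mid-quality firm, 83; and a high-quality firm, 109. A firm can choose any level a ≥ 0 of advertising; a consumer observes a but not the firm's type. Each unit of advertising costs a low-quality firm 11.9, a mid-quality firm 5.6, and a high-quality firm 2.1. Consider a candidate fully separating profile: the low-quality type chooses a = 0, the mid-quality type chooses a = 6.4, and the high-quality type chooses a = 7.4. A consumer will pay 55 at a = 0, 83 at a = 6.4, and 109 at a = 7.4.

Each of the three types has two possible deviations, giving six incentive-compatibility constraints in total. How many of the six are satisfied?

Low-quality (own payoff 55): to a=6.4 gives 83 − 11.9×6.4 = 6.84 → no gain ✓; to a=7.4 gives 109 − 11.9×7.4 = 20.94 → no gain ✓.
Mid-quality (own payoff 83 − 5.6×6.4 = 47.16): to a=0 gives 55 → profitable ✗; to a=7.4 gives 109 − 5.6×7.4 = 67.56 → profitable ✗.
High-quality (own payoff 109 − 2.1×7.4 = 93.46): to a=0 gives 55 → no gain ✓; to a=6.4 gives 83 − 2.1×6.4 = 69.56 → no gain ✓.
4 of the 6 constraints hold; not an equilibrium.

4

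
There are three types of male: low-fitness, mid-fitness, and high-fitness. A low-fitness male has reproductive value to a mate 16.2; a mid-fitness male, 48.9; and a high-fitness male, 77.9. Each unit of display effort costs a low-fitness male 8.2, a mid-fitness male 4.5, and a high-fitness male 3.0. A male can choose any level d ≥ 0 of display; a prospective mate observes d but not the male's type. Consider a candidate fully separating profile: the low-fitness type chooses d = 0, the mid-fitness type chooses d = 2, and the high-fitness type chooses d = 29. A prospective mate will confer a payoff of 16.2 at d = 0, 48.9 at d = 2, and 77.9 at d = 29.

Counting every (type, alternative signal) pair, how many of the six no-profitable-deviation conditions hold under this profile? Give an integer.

Low-fitness (own payoff 16.2): to d=2 gives 48.9 − 8.2×2 = 32.5 → profitable ✗; to d=29 gives 77.9 − 8.2×29 = -159.9 → no gain ✓.
Mid-fitness (own payoff 48.9 − 4.5×2 = 39.9): to d=0 gives 16.2 → no gain ✓; to d=29 gives 77.9 − 4.5×29 = -52.6 → no gain ✓.
High-fitness (own payoff 77.9 − 3.0×29 = -9.1): to d=0 gives 16.2 → profitable ✗; to d=2 gives 48.9 − 3.0×2 = 42.9 → profitable ✗.
3 of the 6 constraints hold; not an equilibrium.

3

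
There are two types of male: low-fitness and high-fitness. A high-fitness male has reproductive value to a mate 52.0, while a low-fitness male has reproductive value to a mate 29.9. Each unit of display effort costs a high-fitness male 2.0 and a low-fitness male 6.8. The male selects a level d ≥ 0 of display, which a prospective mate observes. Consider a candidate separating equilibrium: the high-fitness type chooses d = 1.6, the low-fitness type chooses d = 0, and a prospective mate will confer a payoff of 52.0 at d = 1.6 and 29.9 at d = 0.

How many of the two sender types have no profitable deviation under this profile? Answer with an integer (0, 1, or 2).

High-fitness type: signal → 52.0 − 2.0 × 1.6 = 48.8; deviate to 0 → 29.9. IC holds (48.8 ≥ 29.9).
Low-fitness type: stay at 0 → 29.9; mimic → 52.0 − 6.8 × 1.6 = 41.12. IC fails (29.9 < 41.12).
1 of 2 constraints hold, so this profile is not an equilibrium.

1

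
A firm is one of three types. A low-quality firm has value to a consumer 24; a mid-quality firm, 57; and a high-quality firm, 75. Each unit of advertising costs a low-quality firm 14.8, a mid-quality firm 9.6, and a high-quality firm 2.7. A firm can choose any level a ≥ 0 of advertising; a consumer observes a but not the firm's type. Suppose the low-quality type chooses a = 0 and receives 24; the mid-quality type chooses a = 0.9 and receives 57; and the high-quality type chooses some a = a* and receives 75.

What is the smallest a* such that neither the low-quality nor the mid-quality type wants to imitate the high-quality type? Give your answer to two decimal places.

Low-quality type (on-path payoff 24) won't mimic when 24 ≥ 75 − 14.8·a*, i.e. a* ≥ 3.45.
Mid-quality type (on-path payoff 57 − 9.6×0.9 = 48.36) won't mimic when 48.36 ≥ 75 − 9.6·a*, i.e. a* ≥ 2.78.
Both must hold, so a* = max(3.45, 2.78) = 3.45. The low-quality type's constraint binds.

3.45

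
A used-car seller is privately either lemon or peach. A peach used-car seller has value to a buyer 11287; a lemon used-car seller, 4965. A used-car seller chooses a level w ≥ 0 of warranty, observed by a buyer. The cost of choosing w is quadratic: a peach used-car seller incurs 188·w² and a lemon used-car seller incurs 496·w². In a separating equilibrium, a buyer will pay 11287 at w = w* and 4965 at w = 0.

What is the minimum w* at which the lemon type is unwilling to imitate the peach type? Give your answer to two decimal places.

3.57

The lemon type at w = 0 receives 4965; imitating at w* yields 11287 − 496·w*².
Indifference: 4965 = 11287 − 496·w*², so w*² = (11287 − 4965) / 496 ≈ 12.7460.
w* = √12.7460 ≈ 3.57.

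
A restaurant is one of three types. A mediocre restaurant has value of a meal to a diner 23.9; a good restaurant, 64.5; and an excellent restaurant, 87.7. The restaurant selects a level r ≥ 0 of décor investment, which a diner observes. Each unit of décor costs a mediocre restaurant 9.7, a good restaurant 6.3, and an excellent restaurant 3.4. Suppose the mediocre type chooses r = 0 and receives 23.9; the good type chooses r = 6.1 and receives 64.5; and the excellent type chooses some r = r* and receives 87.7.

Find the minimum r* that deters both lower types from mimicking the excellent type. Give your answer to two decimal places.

9.78

Good type (on-path payoff 64.5 − 6.3×6.1 = 26.07) won't mimic when 26.07 ≥ 87.7 − 6.3·r*, i.e. r* ≥ 9.78.
Mediocre type (on-path payoff 23.9) won't mimic when 23.9 ≥ 87.7 − 9.7·r*, i.e. r* ≥ 6.58.
Both must hold, so r* = max(6.58, 9.78) = 9.78. The good type's constraint binds.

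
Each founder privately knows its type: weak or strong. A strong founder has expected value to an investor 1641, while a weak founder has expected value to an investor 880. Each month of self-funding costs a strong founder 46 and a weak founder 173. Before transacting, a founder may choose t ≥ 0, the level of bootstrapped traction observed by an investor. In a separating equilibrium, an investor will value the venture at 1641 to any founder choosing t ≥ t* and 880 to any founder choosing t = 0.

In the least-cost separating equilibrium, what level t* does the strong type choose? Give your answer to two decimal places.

4.40

A weak founder choosing t = 0 receives 880.
Imitating at t* instead would pay 1641 at cost 173·t*, netting 1641 − 173·t*.
Indifference: 880 = 1641 − 173·t*, so t* = (1641 − 880) / 173 ≈ 4.40.
This is the weak type's binding incentive-compatibility constraint; any t ≥ 4.40 sustains separation on that side.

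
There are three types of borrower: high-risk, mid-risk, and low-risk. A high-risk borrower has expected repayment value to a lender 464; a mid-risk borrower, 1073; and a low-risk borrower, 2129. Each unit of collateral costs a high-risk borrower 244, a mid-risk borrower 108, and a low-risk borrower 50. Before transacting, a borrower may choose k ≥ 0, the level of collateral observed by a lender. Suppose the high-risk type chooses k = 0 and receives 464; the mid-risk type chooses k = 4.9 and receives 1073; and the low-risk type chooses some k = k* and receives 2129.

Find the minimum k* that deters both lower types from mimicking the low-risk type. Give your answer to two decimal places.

14.68

Mid-risk type (on-path payoff 1073 − 108×4.9 = 543.8) won't mimic when 543.8 ≥ 2129 − 108·k*, i.e. k* ≥ 14.68.
High-risk type (on-path payoff 464) won't mimic when 464 ≥ 2129 − 244·k*, i.e. k* ≥ 6.82.
Both must hold, so k* = max(6.82, 14.68) = 14.68. The mid-risk type's constraint binds.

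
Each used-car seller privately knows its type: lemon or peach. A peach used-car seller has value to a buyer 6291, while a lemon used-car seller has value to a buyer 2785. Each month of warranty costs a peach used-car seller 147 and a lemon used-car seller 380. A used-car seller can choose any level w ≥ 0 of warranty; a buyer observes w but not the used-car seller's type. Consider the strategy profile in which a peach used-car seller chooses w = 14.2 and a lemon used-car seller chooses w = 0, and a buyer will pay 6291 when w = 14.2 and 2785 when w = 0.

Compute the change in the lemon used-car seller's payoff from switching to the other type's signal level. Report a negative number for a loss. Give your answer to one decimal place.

Playing w = 0 the lemon used-car seller receives 2785.
Deviating to w = 14.2 brings payment 6291 at cost 380 × 14.2 = 5396, netting 895.
Gain from deviating: 895 − 2785 = -1890.0.
The gain is negative, so the lemon type's incentive-compatibility constraint is satisfied.

-1890.0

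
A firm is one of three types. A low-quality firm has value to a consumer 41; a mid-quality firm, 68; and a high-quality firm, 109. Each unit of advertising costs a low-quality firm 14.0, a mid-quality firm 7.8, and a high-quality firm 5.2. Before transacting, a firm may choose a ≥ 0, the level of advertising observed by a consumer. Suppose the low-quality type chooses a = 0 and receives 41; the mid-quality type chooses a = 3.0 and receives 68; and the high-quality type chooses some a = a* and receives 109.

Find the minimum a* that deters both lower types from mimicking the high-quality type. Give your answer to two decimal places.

Low-quality type (on-path payoff 41) won't mimic when 41 ≥ 109 − 14.0·a*, i.e. a* ≥ 4.86.
Mid-quality type (on-path payoff 68 − 7.8×3.0 = 44.6) won't mimic when 44.6 ≥ 109 − 7.8·a*, i.e. a* ≥ 8.26.
Both must hold, so a* = max(4.86, 8.26) = 8.26. The mid-quality type's constraint binds.

8.26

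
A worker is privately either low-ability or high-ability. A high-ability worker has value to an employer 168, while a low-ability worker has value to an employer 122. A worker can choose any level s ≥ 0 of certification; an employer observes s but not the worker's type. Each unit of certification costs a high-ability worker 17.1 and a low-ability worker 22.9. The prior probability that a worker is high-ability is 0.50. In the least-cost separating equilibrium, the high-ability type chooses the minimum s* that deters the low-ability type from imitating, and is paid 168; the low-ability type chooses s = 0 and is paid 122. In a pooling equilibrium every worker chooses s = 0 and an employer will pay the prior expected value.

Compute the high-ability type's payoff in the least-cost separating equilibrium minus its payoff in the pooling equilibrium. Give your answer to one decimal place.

Least-cost separating signal: s* solves 122 = 168 − 22.9·s*, so s* = (168 − 122)/22.9 ≈ 2.0087.
High-ability type's separating payoff: 168 − 17.1 × s* = 168 − 17.1 × (168 − 122)/22.9 = 168 − 786.6/22.9 ≈ 133.651.
Pooling payoff: 0.50 × 168 + 0.50 × 122 = 145.
Difference: 133.651 − 145 = -11.349, i.e. -11.3 to one decimal place.
The high-ability type would prefer the pooling outcome.

-11.3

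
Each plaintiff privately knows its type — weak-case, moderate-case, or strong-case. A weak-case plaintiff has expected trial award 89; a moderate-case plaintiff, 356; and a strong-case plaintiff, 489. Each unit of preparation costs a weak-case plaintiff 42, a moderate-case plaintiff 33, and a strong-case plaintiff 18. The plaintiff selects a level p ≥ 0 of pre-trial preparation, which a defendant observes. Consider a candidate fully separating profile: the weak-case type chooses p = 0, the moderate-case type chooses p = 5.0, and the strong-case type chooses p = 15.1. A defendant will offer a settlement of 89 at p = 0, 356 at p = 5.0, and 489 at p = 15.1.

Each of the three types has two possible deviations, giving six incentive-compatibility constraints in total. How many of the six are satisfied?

4

Strong-case (own payoff 489 − 18×15.1 = 217.2): to p=0 gives 89 → no gain ✓; to p=5.0 gives 356 − 18×5.0 = 266 → profitable ✗.
Moderate-case (own payoff 356 − 33×5.0 = 191): to p=0 gives 89 → no gain ✓; to p=15.1 gives 489 − 33×15.1 = -9.3 → no gain ✓.
Weak-case (own payoff 89): to p=5.0 gives 356 − 42×5.0 = 146 → profitable ✗; to p=15.1 gives 489 − 42×15.1 = -145.2 → no gain ✓.
4 of the 6 constraints hold; not an equilibrium.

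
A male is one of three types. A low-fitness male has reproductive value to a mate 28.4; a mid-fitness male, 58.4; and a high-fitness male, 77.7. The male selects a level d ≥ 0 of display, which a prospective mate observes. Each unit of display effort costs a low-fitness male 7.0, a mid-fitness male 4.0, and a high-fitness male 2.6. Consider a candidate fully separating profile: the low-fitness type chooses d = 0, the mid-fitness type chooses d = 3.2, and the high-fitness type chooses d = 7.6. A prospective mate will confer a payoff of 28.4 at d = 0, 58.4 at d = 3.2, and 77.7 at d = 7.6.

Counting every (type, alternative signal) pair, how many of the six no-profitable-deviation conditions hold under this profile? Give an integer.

Mid-fitness (own payoff 58.4 − 4.0×3.2 = 45.6): to d=0 gives 28.4 → no gain ✓; to d=7.6 gives 77.7 − 4.0×7.6 = 47.3 → profitable ✗.
High-fitness (own payoff 77.7 − 2.6×7.6 = 57.94): to d=0 gives 28.4 → no gain ✓; to d=3.2 gives 58.4 − 2.6×3.2 = 50.08 → no gain ✓.
Low-fitness (own payoff 28.4): to d=3.2 gives 58.4 − 7.0×3.2 = 36 → profitable ✗; to d=7.6 gives 77.7 − 7.0×7.6 = 24.5 → no gain ✓.
4 of the 6 constraints hold; not an equilibrium.

4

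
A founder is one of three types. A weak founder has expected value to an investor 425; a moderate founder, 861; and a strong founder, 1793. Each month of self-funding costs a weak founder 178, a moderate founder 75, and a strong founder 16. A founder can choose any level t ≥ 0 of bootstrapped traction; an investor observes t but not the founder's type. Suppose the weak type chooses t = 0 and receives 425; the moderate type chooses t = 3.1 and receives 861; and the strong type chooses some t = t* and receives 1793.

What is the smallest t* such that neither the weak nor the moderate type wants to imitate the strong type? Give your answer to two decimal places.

Moderate type (on-path payoff 861 − 75×3.1 = 628.5) won't mimic when 628.5 ≥ 1793 − 75·t*, i.e. t* ≥ 15.53.
Weak type (on-path payoff 425) won't mimic when 425 ≥ 1793 − 178·t*, i.e. t* ≥ 7.69.
Both must hold, so t* = max(7.69, 15.53) = 15.53. The moderate type's constraint binds.

15.53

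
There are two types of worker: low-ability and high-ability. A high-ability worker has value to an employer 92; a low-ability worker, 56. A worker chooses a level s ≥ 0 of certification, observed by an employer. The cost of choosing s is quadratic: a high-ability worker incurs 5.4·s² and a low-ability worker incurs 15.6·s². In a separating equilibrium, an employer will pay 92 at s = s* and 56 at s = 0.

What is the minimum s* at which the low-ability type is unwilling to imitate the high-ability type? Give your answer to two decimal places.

1.52

The low-ability type at s = 0 receives 56; imitating at s* yields 92 − 15.6·s*².
Indifference: 56 = 92 − 15.6·s*², so s*² = (92 − 56) / 15.6 ≈ 2.3077.
s* = √2.3077 ≈ 1.52.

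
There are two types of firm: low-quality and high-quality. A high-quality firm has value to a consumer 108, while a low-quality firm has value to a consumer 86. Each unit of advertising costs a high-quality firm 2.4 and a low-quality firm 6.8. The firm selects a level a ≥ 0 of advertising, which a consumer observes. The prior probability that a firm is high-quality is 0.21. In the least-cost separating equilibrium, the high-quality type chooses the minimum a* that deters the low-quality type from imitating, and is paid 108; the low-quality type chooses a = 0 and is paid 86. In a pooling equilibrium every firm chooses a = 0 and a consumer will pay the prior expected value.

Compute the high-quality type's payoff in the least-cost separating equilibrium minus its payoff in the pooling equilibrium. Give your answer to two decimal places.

9.62

Least-cost separating signal: a* solves 86 = 108 − 6.8·a*, so a* = (108 − 86)/6.8 ≈ 3.2353.
High-quality type's separating payoff: 108 − 2.4 × a* = 108 − 2.4 × (108 − 86)/6.8 = 108 − 52.8/6.8 ≈ 100.2353.
Pooling payoff: 0.21 × 108 + 0.79 × 86 = 90.62.
Difference: 100.2353 − 90.62 = 9.6153, i.e. 9.62 to two decimal places.
The high-quality type prefers to separate.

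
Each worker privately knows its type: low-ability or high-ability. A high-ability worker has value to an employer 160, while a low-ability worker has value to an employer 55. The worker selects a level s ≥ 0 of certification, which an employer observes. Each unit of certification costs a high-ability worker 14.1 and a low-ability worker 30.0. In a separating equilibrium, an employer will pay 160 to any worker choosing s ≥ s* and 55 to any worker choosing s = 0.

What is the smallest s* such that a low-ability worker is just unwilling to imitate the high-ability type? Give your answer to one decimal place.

3.5

A low-ability worker choosing s = 0 receives 55.
Imitating at s* instead would pay 160 at cost 30.0·s*, netting 160 − 30.0·s*.
Indifference: 55 = 160 − 30.0·s*, so s* = (160 − 55) / 30.0 = 3.5.
This is the low-ability type's binding incentive-compatibility constraint; any s ≥ 3.5 sustains separation on that side.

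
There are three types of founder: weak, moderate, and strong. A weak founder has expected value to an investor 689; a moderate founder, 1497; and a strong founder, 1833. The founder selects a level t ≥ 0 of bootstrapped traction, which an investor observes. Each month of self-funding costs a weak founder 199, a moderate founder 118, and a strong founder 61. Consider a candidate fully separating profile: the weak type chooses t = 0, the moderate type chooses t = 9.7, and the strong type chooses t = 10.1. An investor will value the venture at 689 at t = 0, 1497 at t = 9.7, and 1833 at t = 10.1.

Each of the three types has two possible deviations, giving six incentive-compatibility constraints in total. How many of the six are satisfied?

4

Weak (own payoff 689): to t=9.7 gives 1497 − 199×9.7 = -433.3 → no gain ✓; to t=10.1 gives 1833 − 199×10.1 = -176.9 → no gain ✓.
Moderate (own payoff 1497 − 118×9.7 = 352.4): to t=0 gives 689 → profitable ✗; to t=10.1 gives 1833 − 118×10.1 = 641.2 → profitable ✗.
Strong (own payoff 1833 − 61×10.1 = 1216.9): to t=0 gives 689 → no gain ✓; to t=9.7 gives 1497 − 61×9.7 = 905.3 → no gain ✓.
4 of the 6 constraints hold; not an equilibrium.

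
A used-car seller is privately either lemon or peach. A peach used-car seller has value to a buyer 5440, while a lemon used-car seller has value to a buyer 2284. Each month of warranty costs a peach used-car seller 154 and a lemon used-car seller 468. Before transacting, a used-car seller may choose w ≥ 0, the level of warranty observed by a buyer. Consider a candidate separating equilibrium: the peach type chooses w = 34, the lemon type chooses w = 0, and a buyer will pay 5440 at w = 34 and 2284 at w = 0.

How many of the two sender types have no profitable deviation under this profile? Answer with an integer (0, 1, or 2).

1

Peach type: signal → 5440 − 154 × 34 = 204; deviate to 0 → 2284. IC fails (204 < 2284).
Lemon type: stay at 0 → 2284; mimic → 5440 − 468 × 34 = -10472. IC holds (2284 ≥ -10472).
1 of 2 constraints hold, so this profile is not an equilibrium.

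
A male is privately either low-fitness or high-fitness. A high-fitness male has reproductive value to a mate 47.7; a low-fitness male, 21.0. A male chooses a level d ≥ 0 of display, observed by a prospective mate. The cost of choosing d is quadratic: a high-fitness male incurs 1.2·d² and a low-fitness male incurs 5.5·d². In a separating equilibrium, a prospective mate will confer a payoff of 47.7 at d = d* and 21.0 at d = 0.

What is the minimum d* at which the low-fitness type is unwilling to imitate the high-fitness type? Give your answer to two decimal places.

The low-fitness type at d = 0 receives 21.0; imitating at d* yields 47.7 − 5.5·d*².
Indifference: 21.0 = 47.7 − 5.5·d*², so d*² = (47.7 − 21.0) / 5.5 ≈ 4.8545.
d* = √4.8545 ≈ 2.20.

2.20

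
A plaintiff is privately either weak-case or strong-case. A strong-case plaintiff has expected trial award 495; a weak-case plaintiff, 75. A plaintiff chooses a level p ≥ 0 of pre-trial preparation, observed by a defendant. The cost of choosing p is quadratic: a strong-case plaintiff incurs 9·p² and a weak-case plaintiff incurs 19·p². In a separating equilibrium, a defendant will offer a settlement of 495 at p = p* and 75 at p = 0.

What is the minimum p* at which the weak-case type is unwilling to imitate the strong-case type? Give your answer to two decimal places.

The weak-case type at p = 0 receives 75; imitating at p* yields 495 − 19·p*².
Indifference: 75 = 495 − 19·p*², so p*² = (495 − 75) / 19 ≈ 22.1053.
p* = √22.1053 ≈ 4.70.

4.70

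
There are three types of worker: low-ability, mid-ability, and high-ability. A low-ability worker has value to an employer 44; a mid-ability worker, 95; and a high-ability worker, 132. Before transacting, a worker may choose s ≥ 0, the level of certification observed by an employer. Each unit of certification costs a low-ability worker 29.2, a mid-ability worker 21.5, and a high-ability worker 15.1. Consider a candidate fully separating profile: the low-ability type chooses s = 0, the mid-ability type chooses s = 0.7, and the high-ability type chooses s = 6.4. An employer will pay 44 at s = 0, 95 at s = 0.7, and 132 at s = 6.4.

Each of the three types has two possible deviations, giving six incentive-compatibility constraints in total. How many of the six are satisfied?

High-ability (own payoff 132 − 15.1×6.4 = 35.36): to s=0 gives 44 → profitable ✗; to s=0.7 gives 95 − 15.1×0.7 = 84.43 → profitable ✗.
Mid-ability (own payoff 95 − 21.5×0.7 = 79.95): to s=0 gives 44 → no gain ✓; to s=6.4 gives 132 − 21.5×6.4 = -5.6 → no gain ✓.
Low-ability (own payoff 44): to s=0.7 gives 95 − 29.2×0.7 = 74.56 → profitable ✗; to s=6.4 gives 132 − 29.2×6.4 = -54.88 → no gain ✓.
3 of the 6 constraints hold; not an equilibrium.

3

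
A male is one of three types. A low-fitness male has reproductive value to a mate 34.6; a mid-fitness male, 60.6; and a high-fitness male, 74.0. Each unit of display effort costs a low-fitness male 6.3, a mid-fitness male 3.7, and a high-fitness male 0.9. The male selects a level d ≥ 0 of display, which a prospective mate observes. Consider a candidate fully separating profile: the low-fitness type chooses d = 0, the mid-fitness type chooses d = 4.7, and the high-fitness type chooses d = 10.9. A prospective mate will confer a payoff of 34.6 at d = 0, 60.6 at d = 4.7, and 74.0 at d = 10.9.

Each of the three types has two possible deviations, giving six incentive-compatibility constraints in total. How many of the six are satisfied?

High-fitness (own payoff 74.0 − 0.9×10.9 = 64.19): to d=0 gives 34.6 → no gain ✓; to d=4.7 gives 60.6 − 0.9×4.7 = 56.37 → no gain ✓.
Low-fitness (own payoff 34.6): to d=4.7 gives 60.6 − 6.3×4.7 = 30.99 → no gain ✓; to d=10.9 gives 74.0 − 6.3×10.9 = 5.33 → no gain ✓.
Mid-fitness (own payoff 60.6 − 3.7×4.7 = 43.21): to d=0 gives 34.6 → no gain ✓; to d=10.9 gives 74.0 − 3.7×10.9 = 33.67 → no gain ✓.
6 of the 6 constraints hold; this profile is a separating equilibrium.

6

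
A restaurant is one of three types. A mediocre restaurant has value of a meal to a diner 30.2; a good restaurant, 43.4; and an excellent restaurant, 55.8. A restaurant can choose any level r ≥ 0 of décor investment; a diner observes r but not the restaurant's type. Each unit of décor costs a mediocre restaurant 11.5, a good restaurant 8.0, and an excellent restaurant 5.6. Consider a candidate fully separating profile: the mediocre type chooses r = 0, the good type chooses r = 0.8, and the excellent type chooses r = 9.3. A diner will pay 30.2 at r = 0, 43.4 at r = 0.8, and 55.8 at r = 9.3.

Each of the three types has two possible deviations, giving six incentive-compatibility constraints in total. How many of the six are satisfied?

Mediocre (own payoff 30.2): to r=0.8 gives 43.4 − 11.5×0.8 = 34.2 → profitable ✗; to r=9.3 gives 55.8 − 11.5×9.3 = -51.15 → no gain ✓.
Excellent (own payoff 55.8 − 5.6×9.3 = 3.72): to r=0 gives 30.2 → profitable ✗; to r=0.8 gives 43.4 − 5.6×0.8 = 38.92 → profitable ✗.
Good (own payoff 43.4 − 8.0×0.8 = 37): to r=0 gives 30.2 → no gain ✓; to r=9.3 gives 55.8 − 8.0×9.3 = -18.6 → no gain ✓.
3 of the 6 constraints hold; not an equilibrium.

3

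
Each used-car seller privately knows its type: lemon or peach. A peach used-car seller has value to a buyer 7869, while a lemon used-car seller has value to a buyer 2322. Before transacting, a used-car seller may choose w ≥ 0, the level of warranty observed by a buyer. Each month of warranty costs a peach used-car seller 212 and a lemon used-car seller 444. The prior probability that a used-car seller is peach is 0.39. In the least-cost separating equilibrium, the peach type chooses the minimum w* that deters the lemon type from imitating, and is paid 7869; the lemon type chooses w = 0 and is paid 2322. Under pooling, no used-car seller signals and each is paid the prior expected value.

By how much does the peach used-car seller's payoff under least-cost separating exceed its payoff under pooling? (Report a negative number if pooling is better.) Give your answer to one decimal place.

735.1

Least-cost separating signal: w* solves 2322 = 7869 − 444·w*, so w* = (7869 − 2322)/444 ≈ 12.4932.
Peach type's separating payoff: 7869 − 212 × w* = 7869 − 212 × (7869 − 2322)/444 = 7869 − 1175964/444 ≈ 5220.432.
Pooling payoff: 0.39 × 7869 + 0.61 × 2322 = 4485.33.
Difference: 5220.432 − 4485.33 = 735.102, i.e. 735.1 to one decimal place.
The peach type prefers to separate.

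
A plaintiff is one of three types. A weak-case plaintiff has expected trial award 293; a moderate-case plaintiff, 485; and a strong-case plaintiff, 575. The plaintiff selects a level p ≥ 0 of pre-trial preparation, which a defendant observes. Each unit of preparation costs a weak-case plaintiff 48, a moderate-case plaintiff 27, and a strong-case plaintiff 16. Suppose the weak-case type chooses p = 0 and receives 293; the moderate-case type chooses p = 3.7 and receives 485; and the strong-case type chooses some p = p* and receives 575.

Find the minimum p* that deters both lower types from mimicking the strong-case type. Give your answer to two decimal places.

Moderate-case type (on-path payoff 485 − 27×3.7 = 385.1) won't mimic when 385.1 ≥ 575 − 27·p*, i.e. p* ≥ 7.03.
Weak-case type (on-path payoff 293) won't mimic when 293 ≥ 575 − 48·p*, i.e. p* ≥ 5.88.
Both must hold, so p* = max(5.88, 7.03) = 7.03. The moderate-case type's constraint binds.

7.03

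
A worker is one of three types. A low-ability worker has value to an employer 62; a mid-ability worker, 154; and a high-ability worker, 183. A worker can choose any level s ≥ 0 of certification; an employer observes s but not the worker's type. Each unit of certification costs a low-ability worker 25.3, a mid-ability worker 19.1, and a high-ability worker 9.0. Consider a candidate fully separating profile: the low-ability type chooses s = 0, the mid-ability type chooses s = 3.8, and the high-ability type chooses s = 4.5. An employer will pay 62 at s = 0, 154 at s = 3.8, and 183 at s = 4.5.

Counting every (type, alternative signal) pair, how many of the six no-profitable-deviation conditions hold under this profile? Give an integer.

4

Mid-ability (own payoff 154 − 19.1×3.8 = 81.42): to s=0 gives 62 → no gain ✓; to s=4.5 gives 183 − 19.1×4.5 = 97.05 → profitable ✗.
Low-ability (own payoff 62): to s=3.8 gives 154 − 25.3×3.8 = 57.86 → no gain ✓; to s=4.5 gives 183 − 25.3×4.5 = 69.15 → profitable ✗.
High-ability (own payoff 183 − 9.0×4.5 = 142.5): to s=0 gives 62 → no gain ✓; to s=3.8 gives 154 − 9.0×3.8 = 119.8 → no gain ✓.
4 of the 6 constraints hold; not an equilibrium.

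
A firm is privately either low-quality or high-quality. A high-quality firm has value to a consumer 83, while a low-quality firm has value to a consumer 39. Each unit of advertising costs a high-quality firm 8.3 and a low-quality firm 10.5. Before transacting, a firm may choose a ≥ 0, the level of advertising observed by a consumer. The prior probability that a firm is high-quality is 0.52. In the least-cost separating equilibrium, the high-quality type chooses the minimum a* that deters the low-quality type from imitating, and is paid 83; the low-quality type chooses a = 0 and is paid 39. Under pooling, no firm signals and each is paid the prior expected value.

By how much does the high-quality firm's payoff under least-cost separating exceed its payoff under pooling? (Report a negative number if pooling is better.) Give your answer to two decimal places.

-13.66

Least-cost separating signal: a* solves 39 = 83 − 10.5·a*, so a* = (83 − 39)/10.5 ≈ 4.1905.
High-quality type's separating payoff: 83 − 8.3 × a* = 83 − 8.3 × (83 − 39)/10.5 = 83 − 365.2/10.5 ≈ 48.2190.
Pooling payoff: 0.52 × 83 + 0.48 × 39 = 61.88.
Difference: 48.2190 − 61.88 = -13.661, i.e. -13.66 to two decimal places.
The high-quality type would prefer the pooling outcome.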